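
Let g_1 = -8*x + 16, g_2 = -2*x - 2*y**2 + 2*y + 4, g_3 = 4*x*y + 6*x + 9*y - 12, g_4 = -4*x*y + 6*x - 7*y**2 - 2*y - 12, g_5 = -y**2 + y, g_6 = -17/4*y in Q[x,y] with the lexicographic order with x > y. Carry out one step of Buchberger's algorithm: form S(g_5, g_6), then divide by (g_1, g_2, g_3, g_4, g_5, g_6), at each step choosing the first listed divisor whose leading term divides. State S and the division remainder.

lcm(LM(g_5), LM(g_6)) = y**2.
S = (lcm/LT(g_5))·g_5 − (lcm/LT(g_6))·g_6 = -y.
Reduce S modulo (g_1, g_2, g_3, g_4, g_5, g_6) in that order:
  leading term y: subtract (4/17)·g_6 from -y → 0
The remainder is 0, so this S-polynomial contributes no new basis element.

S(g_5, g_6) = -y; remainder on division = 0.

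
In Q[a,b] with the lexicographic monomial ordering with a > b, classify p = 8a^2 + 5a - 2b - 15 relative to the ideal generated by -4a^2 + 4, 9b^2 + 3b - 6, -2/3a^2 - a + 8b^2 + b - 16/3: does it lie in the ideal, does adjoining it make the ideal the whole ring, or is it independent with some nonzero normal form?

First compute the reduced Gröbner basis of I by Buchberger's algorithm.
f_1 = -4a^2 + 4, LT = a^2.
f_2 = 9b^2 + 3b - 6, LT = b^2.
f_3 = -2/3a^2 - a + 8b^2 + b - 16/3, LT = a^2.

S(f_1,f_3): lcm = a^2. S = -3/2a + 12b^2 + 3/2b - 9.
  reduce S modulo (f_1, f_2, f_3):
  remainder -3/2a - 5/2b - 1 ≠ 0; add h_4 = -3/2a - 5/2b - 1 to the basis.

S(f_1,h_4): lcm = a^2. S = -5/3ab - 2/3a - 1.
  reduce S modulo (f_1, f_2, f_3, h_4):
  remainder 35/27b + 35/27 ≠ 0; add h_5 = 35/27b + 35/27 to the basis.

The other S-polynomials (S(f_1,f_2), S(f_2,f_3), S(f_2,h_4), S(f_3,h_4), S(f_1,h_5), S(f_2,h_5), S(f_3,h_5), S(h_4,h_5)) all reduce to 0 modulo the current basis, so we have a Gröbner basis.
Inter-reduce: drop elements whose leading term is divisible by another's, tail-reduce, and make monic.
Reduced Gröbner basis: {a - 1, b + 1}.
Label its elements g_1 = a - 1, g_2 = b + 1.

Reduce p = 8a^2 + 5a - 2b - 15 modulo G:
  leading term a^2: subtract (8a)·g_1 from 8a^2 + 5a - 2b - 15 → 13a - 2b - 15
  leading term a: subtract (13)·g_1 from 13a - 2b - 15 → -2b - 2
  leading term b: subtract (-2)·g_2 from -2b - 2 → 0
  normal form = 0.
Since the normal form is 0, p ∈ I.

8a^2 + 5a - 2b - 15 lies in I (it reduces to 0).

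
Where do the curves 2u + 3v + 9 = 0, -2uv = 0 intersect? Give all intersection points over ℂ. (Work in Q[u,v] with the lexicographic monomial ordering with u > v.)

Compute a lex Gröbner basis by Buchberger's algorithm.
f_1 = 2u + 3v + 9, LT = u.
f_2 = -2uv, LT = uv.

S(f_1,f_2): lcm = uv. S = \tfrac{3}{2}v^{2} + \tfrac{9}{2}v.
  reduce S modulo (f_1, f_2):
  remainder \tfrac{3}{2}v^{2} + \tfrac{9}{2}v ≠ 0; add h_3 = \tfrac{3}{2}v^{2} + \tfrac{9}{2}v to the basis.

The other S-polynomials (S(f_1,h_3), S(f_2,h_3)) all reduce to 0 modulo the current basis, so we have a Gröbner basis.
Inter-reduce: drop elements whose leading term is divisible by another's, tail-reduce, and make monic.
Reduced Gröbner basis: {u + \tfrac{3}{2}v + \tfrac{9}{2}, v^{2} + 3v}.

Since the basis is lex-ordered, v^{2} + 3v is univariate in v. Its roots are {-3, 0}. Back-substituting each root into the other basis elements fixes the other coordinates.
  v = -3: the earlier basis element becomes u = 0, giving u = 0 — point (0, -3).
  v = 0: the earlier basis element becomes u + \tfrac{9}{2} = 0, giving u = -9/2 — point (-9/2, 0).

{(0, -3), (-9/2, 0)}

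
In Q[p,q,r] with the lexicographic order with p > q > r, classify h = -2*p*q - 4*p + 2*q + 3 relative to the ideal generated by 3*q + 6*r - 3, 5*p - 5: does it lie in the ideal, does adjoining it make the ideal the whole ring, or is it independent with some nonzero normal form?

Adjoining -2*p*q - 4*p + 2*q + 3 makes the ideal the whole ring: the system is inconsistent.

First compute the reduced Gröbner basis of I by Buchberger's algorithm.
f_1 = 3*q + 6*r - 3, LT = q.
f_2 = 5*p - 5, LT = p.

The S-polynomials (S(f_1,f_2)) all reduce to 0 modulo the current basis, so we have a Gröbner basis.
Inter-reduce: drop elements whose leading term is divisible by another's, tail-reduce, and make monic.
Reduced Gröbner basis: {p - 1, q + 2*r - 1}.
Label its elements g_1 = p - 1, g_2 = q + 2*r - 1.

Reduce h = -2*p*q - 4*p + 2*q + 3 modulo G:
  leading term p*q: subtract (-2*q)·g_1 from -2*p*q - 4*p + 2*q + 3 → -4*p + 3
  leading term p: subtract (-4)·g_1 from -4*p + 3 → -1
  leading term 1: no divisor's leading term divides it; move -1 to the remainder.
  normal form = -1.
The normal form is nonzero, so h ∉ I. Since h minus its normal form lies in I, I + (h) = I + (n) where n = -1; decide whether this ideal is the whole ring.
Here n = -1 is a nonzero constant, hence a unit: 1 ∈ I + (h), the Gröbner basis of I + (h) is {1}, and the enlarged system has no common solution — adjoining h is inconsistent.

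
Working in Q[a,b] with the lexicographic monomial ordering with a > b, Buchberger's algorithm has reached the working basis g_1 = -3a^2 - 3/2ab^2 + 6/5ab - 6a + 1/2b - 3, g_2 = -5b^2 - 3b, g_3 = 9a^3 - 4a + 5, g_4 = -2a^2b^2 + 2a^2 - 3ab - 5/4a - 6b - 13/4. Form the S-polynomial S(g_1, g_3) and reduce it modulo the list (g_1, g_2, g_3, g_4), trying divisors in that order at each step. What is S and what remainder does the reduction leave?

lcm(LM(g_1), LM(g_3)) = a^3.
S = (lcm/LT(g_1))·g_1 − (lcm/LT(g_3))·g_3 = 1/2a^2b^2 - 2/5a^2b + 2a^2 - 1/6ab + 13/9a - 5/9.
Reduce S modulo (g_1, g_2, g_3, g_4) in that order:
  leading term a^2b^2: subtract (-1/6b^2)·g_1 from 1/2a^2b^2 - 2/5a^2b + 2a^2 - 1/6ab + 13/9a - 5/9 → -2/5a^2b + 2a^2 - 1/4ab^4 + 1/5ab^3 - ab^2 - 1/6ab + 13/9a + 1/12b^3 - 1/2b^2 - 5/9
  leading term a^2b: subtract (2/15b)·g_1 from -2/5a^2b + 2a^2 - 1/4ab^4 + 1/5ab^3 - ab^2 - 1/6ab + 13/9a + 1/12b^3 - 1/2b^2 - 5/9 → 2a^2 - 1/4ab^4 + 2/5ab^3 - 29/25ab^2 + 19/30ab + 13/9a + 1/12b^3 - 17/30b^2 + 2/5b - 5/9
  leading term a^2: subtract (-2/3)·g_1 from 2a^2 - 1/4ab^4 + 2/5ab^3 - 29/25ab^2 + 19/30ab + 13/9a + 1/12b^3 - 17/30b^2 + 2/5b - 5/9 → -1/4ab^4 + 2/5ab^3 - 54/25ab^2 + 43/30ab - 23/9a + 1/12b^3 - 17/30b^2 + 11/15b - 23/9
  leading term ab^4: subtract (1/20ab^2)·g_2 from -1/4ab^4 + 2/5ab^3 - 54/25ab^2 + 43/30ab - 23/9a + 1/12b^3 - 17/30b^2 + 11/15b - 23/9 → 11/20ab^3 - 54/25ab^2 + 43/30ab - 23/9a + 1/12b^3 - 17/30b^2 + 11/15b - 23/9
  leading term ab^3: subtract (-11/100ab)·g_2 from 11/20ab^3 - 54/25ab^2 + 43/30ab - 23/9a + 1/12b^3 - 17/30b^2 + 11/15b - 23/9 → -249/100ab^2 + 43/30ab - 23/9a + 1/12b^3 - 17/30b^2 + 11/15b - 23/9
  leading term ab^2: subtract (249/500a)·g_2 from -249/100ab^2 + 43/30ab - 23/9a + 1/12b^3 - 17/30b^2 + 11/15b - 23/9 → 4391/1500ab - 23/9a + 1/12b^3 - 17/30b^2 + 11/15b - 23/9
  leading term ab: no divisor's leading term divides it; move 4391/1500ab to the remainder.
  leading term a: no divisor's leading term divides it; move -23/9a to the remainder.
  leading term b^3: subtract (-1/60b)·g_2 from 1/12b^3 - 17/30b^2 + 11/15b - 23/9 → -37/60b^2 + 11/15b - 23/9
  leading term b^2: subtract (37/300)·g_2 from -37/60b^2 + 11/15b - 23/9 → 331/300b - 23/9
  leading term b: no divisor's leading term divides it; move 331/300b to the remainder.
  leading term 1: no divisor's leading term divides it; move -23/9 to the remainder.
The remainder 4391/1500ab - 23/9a + 331/300b - 23/9 is nonzero, so it would be added as the next basis element.

S(g_1, g_3) = 1/2a^2b^2 - 2/5a^2b + 2a^2 - 1/6ab + 13/9a - 5/9; remainder on division = 4391/1500ab - 23/9a + 331/300b - 23/9.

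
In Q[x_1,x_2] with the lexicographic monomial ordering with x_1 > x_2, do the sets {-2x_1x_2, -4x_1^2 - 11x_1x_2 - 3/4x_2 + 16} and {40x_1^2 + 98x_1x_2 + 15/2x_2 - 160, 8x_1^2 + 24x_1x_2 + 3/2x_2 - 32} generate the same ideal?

Since reduced Gröbner bases are canonical representatives of ideals under a given ordering, it suffices to compute and compare them.
Buchberger on the first generating set:
f_1 = -2x_1x_2, LT = x_1x_2.
f_2 = -4x_1^2 - 11x_1x_2 - 3/4x_2 + 16, LT = x_1^2.

S(f_1,f_2): lcm = x_1^2x_2. S = -11/4x_1x_2^2 - 3/16x_2^2 + 4x_2.
  leading term x_1x_2^2: subtract (11/8x_2)·f_1 from -11/4x_1x_2^2 - 3/16x_2^2 + 4x_2 → -3/16x_2^2 + 4x_2
  leading term x_2^2: no divisor's leading term divides it; move -3/16x_2^2 to the remainder.
  leading term x_2: no divisor's leading term divides it; move 4x_2 to the remainder.
  remainder -3/16x_2^2 + 4x_2 ≠ 0; add g_3 = -3/16x_2^2 + 4x_2 to the basis.

The other S-polynomials (S(f_1,g_3), S(f_2,g_3)) all reduce to 0 modulo the current basis, so we have a Gröbner basis.
Inter-reduce: drop elements whose leading term is divisible by another's, tail-reduce, and make monic.
Reduced Gröbner basis: {x_1^2 + 3/16x_2 - 4, x_1x_2, x_2^2 - 64/3x_2}.

Buchberger on the second generating set:
h_1 = 40x_1^2 + 98x_1x_2 + 15/2x_2 - 160, LT = x_1^2.
h_2 = 8x_1^2 + 24x_1x_2 + 3/2x_2 - 32, LT = x_1^2.

S(h_1,h_2): lcm = x_1^2. S = -11/20x_1x_2.
  leading term x_1x_2: no divisor's leading term divides it; move -11/20x_1x_2 to the remainder.
  remainder -11/20x_1x_2 ≠ 0; add k_3 = -11/20x_1x_2 to the basis.

S(h_1,k_3): lcm = x_1^2x_2. S = 49/20x_1x_2^2 + 3/16x_2^2 - 4x_2.
  leading term x_1x_2^2: subtract (-49/11x_2)·k_3 from 49/20x_1x_2^2 + 3/16x_2^2 - 4x_2 → 3/16x_2^2 - 4x_2
  leading term x_2^2: no divisor's leading term divides it; move 3/16x_2^2 to the remainder.
  leading term x_2: no divisor's leading term divides it; move -4x_2 to the remainder.
  remainder 3/16x_2^2 - 4x_2 ≠ 0; add k_4 = 3/16x_2^2 - 4x_2 to the basis.

The other S-polynomials (S(h_2,k_3), S(h_1,k_4), S(h_2,k_4), S(k_3,k_4)) all reduce to 0 modulo the current basis, so we have a Gröbner basis.
Inter-reduce: drop elements whose leading term is divisible by another's, tail-reduce, and make monic.
Reduced Gröbner basis: {x_1^2 + 3/16x_2 - 4, x_1x_2, x_2^2 - 64/3x_2}.

Same reduced basis, so the two generating sets span the same ideal.

Yes, the ideals are equal.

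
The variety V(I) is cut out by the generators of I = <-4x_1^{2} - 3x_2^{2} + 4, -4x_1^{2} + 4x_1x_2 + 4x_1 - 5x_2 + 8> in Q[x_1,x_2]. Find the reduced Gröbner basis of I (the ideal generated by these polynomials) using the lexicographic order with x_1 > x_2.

G = {x_1 - \tfrac{7}{16}x_2^{3} + \tfrac{9}{16}x_2^{2} - \tfrac{3}{4}x_2 + 1, x_2^{4} - \tfrac{2}{7}x_2^{3} + \tfrac{15}{7}x_2^{2} - \tfrac{24}{7}x_2}

f_1 = -4x_1^{2} - 3x_2^{2} + 4, LT = x_1^{2}.
f_2 = -4x_1^{2} + 4x_1x_2 + 4x_1 - 5x_2 + 8, LT = x_1^{2}.

S(f_1,f_2): lcm = x_1^{2}. S = x_1x_2 + x_1 + \tfrac{3}{4}x_2^{2} - \tfrac{5}{4}x_2 + 1.
  reduce S modulo (f_1, f_2):
  remainder x_1x_2 + x_1 + \tfrac{3}{4}x_2^{2} - \tfrac{5}{4}x_2 + 1 ≠ 0; add g_3 = x_1x_2 + x_1 + \tfrac{3}{4}x_2^{2} - \tfrac{5}{4}x_2 + 1 to the basis.

S(f_1,g_3): lcm = x_1^{2}x_2. S = -x_1^{2} - \tfrac{3}{4}x_1x_2^{2} + \tfrac{5}{4}x_1x_2 - x_1 + \tfrac{3}{4}x_2^{3} - x_2.
  reduce S modulo (f_1, f_2, g_3):
  remainder -3x_1 + \tfrac{21}{16}x_2^{3} - \tfrac{27}{16}x_2^{2} + \tfrac{9}{4}x_2 - 3 ≠ 0; add g_4 = -3x_1 + \tfrac{21}{16}x_2^{3} - \tfrac{27}{16}x_2^{2} + \tfrac{9}{4}x_2 - 3 to the basis.

S(f_1,g_4): lcm = x_1^{2}. S = \tfrac{7}{16}x_1x_2^{3} - \tfrac{9}{16}x_1x_2^{2} + \tfrac{3}{4}x_1x_2 - x_1 + \tfrac{3}{4}x_2^{2} - 1.
  reduce S modulo (f_1, f_2, g_3, g_4):
  remainder -\tfrac{21}{64}x_2^{4} + \tfrac{3}{32}x_2^{3} - \tfrac{45}{64}x_2^{2} + \tfrac{9}{8}x_2 ≠ 0; add g_5 = -\tfrac{21}{64}x_2^{4} + \tfrac{3}{32}x_2^{3} - \tfrac{45}{64}x_2^{2} + \tfrac{9}{8}x_2 to the basis.

The other S-polynomials (S(f_2,g_3), S(f_2,g_4), S(g_3,g_4), S(f_1,g_5), S(f_2,g_5), S(g_3,g_5), S(g_4,g_5)) all reduce to 0 modulo the current basis, so we have a Gröbner basis.
Inter-reduce: drop elements whose leading term is divisible by another's, tail-reduce, and make monic.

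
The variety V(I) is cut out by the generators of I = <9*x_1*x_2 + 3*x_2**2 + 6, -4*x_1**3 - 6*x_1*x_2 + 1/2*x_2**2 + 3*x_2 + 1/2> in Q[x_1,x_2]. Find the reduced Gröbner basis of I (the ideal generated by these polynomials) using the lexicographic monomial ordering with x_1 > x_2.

G = {x_1 - 1/12*x_2**5 - 45/32*x_2**4 - 35/16*x_2**3 - 81/32*x_2**2 - 2/3*x_2, x_2**6 + 135/8*x_2**5 + 105/4*x_2**4 + 243/8*x_2**3 + 12*x_2**2 + 8}

Buchberger's algorithm terminates because the ascending chain of leading-term ideals stabilizes.

f_1 = 9*x_1*x_2 + 3*x_2**2 + 6, LT = x_1*x_2.
f_2 = -4*x_1**3 - 6*x_1*x_2 + 1/2*x_2**2 + 3*x_2 + 1/2, LT = x_1**3.

S(f_1,f_2): lcm = x_1**3*x_2. S = 1/3*x_1**2*x_2**2 + 2/3*x_1**2 - 3/2*x_1*x_2**2 + 1/8*x_2**3 + 3/4*x_2**2 + 1/8*x_2.
  reduce S modulo (f_1, f_2):
  remainder 2/3*x_1**2 + 1/27*x_2**4 + 5/8*x_2**3 + 97/108*x_2**2 + 9/8*x_2 + 4/27 ≠ 0; add g_3 = 2/3*x_1**2 + 1/27*x_2**4 + 5/8*x_2**3 + 97/108*x_2**2 + 9/8*x_2 + 4/27 to the basis.

S(f_1,g_3): lcm = x_1**2*x_2. S = 1/3*x_1*x_2**2 + 2/3*x_1 - 1/18*x_2**5 - 15/16*x_2**4 - 97/72*x_2**3 - 27/16*x_2**2 - 2/9*x_2.
  reduce S modulo (f_1, f_2, g_3):
  remainder 2/3*x_1 - 1/18*x_2**5 - 15/16*x_2**4 - 35/24*x_2**3 - 27/16*x_2**2 - 4/9*x_2 ≠ 0; add g_4 = 2/3*x_1 - 1/18*x_2**5 - 15/16*x_2**4 - 35/24*x_2**3 - 27/16*x_2**2 - 4/9*x_2 to the basis.

S(f_1,g_4): lcm = x_1*x_2. S = 1/12*x_2**6 + 45/32*x_2**5 + 35/16*x_2**4 + 81/32*x_2**3 + x_2**2 + 2/3.
  reduce S modulo (f_1, f_2, g_3, g_4):
  remainder 1/12*x_2**6 + 45/32*x_2**5 + 35/16*x_2**4 + 81/32*x_2**3 + x_2**2 + 2/3 ≠ 0; add g_5 = 1/12*x_2**6 + 45/32*x_2**5 + 35/16*x_2**4 + 81/32*x_2**3 + x_2**2 + 2/3 to the basis.

The other S-polynomials (S(f_2,g_3), S(f_2,g_4), S(g_3,g_4), S(f_1,g_5), S(f_2,g_5), S(g_3,g_5), S(g_4,g_5)) all reduce to 0 modulo the current basis, so we have a Gröbner basis.
Inter-reduce: drop elements whose leading term is divisible by another's, tail-reduce, and make monic.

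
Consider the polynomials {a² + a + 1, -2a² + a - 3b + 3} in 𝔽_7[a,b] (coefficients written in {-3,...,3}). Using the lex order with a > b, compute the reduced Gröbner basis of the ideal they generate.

G = {a - b - 3, b² - 1}

f_1 = a² + a + 1, LT = a².
f_2 = -2a² + a - 3b + 3, LT = a².

S(f_1,f_2): lcm = a². S = -2a + 2b - 1.
  leading term a: no divisor's leading term divides it; move -2a to the remainder.
  leading term b: no divisor's leading term divides it; move 2b to the remainder.
  leading term 1: no divisor's leading term divides it; move -1 to the remainder.
  remainder -2a + 2b - 1 ≠ 0; add g_3 = -2a + 2b - 1 to the basis.

S(f_1,g_3): lcm = a². S = ab - 3a + 1.
  leading term ab: subtract (3b)·g_3 from ab - 3a + 1 → -3a + b² + 3b + 1
  leading term a: subtract (-2)·g_3 from -3a + b² + 3b + 1 → b² - 1
  leading term b²: no divisor's leading term divides it; move b² to the remainder.
  leading term 1: no divisor's leading term divides it; move -1 to the remainder.
  remainder b² - 1 ≠ 0; add g_4 = b² - 1 to the basis.

S(f_2,g_3): lcm = a². S = ab - a - 2b + 2.
  leading term ab: subtract (3b)·g_3 from ab - a - 2b + 2 → -a + b² + b + 2
  leading term a: subtract (-3)·g_3 from -a + b² + b + 2 → b² - 1
  leading term b²: subtract (1)·g_4 from b² - 1 → 0
  remainder 0.

S(f_1,g_4): leading monomials are coprime, so the S-polynomial reduces to 0 (Buchberger's first criterion).
S(f_2,g_4): leading monomials are coprime, so the S-polynomial reduces to 0 (Buchberger's first criterion).
S(g_3,g_4): leading monomials are coprime, so the S-polynomial reduces to 0 (Buchberger's first criterion).
Every S-polynomial of the final basis reduces to 0, so we have a Gröbner basis.
Inter-reduce: drop elements whose leading term is divisible by another's, tail-reduce, and make monic.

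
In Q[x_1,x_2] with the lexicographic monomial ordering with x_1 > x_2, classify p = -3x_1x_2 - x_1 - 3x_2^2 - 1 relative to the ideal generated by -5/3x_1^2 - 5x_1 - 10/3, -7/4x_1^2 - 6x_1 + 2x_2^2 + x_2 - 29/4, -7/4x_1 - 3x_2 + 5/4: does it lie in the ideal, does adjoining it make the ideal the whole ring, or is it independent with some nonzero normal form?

-3x_1x_2 - x_1 - 3x_2^2 - 1 lies in I (it reduces to 0).

First compute the reduced Gröbner basis of I by Buchberger's algorithm.
f_1 = -5/3x_1^2 - 5x_1 - 10/3, LT = x_1^2.
f_2 = -7/4x_1^2 - 6x_1 + 2x_2^2 + x_2 - 29/4, LT = x_1^2.
f_3 = -7/4x_1 - 3x_2 + 5/4, LT = x_1.

S(f_1,f_2): lcm = x_1^2. S = -3/7x_1 + 8/7x_2^2 + 4/7x_2 - 15/7.
  reduce S modulo (f_1, f_2, f_3):
  remainder 8/7x_2^2 + 64/49x_2 - 120/49 ≠ 0; add h_4 = 8/7x_2^2 + 64/49x_2 - 120/49 to the basis.

S(f_1,f_3): lcm = x_1^2. S = -12/7x_1x_2 + 26/7x_1 + 2.
  reduce S modulo (f_1, f_2, f_3, h_4):
  remainder -3756/343x_2 + 3756/343 ≠ 0; add h_5 = -3756/343x_2 + 3756/343 to the basis.

The other S-polynomials (S(f_2,f_3), S(f_1,h_4), S(f_2,h_4), S(f_3,h_4), S(f_1,h_5), S(f_2,h_5), S(f_3,h_5), S(h_4,h_5)) all reduce to 0 modulo the current basis, so we have a Gröbner basis.
Inter-reduce: drop elements whose leading term is divisible by another's, tail-reduce, and make monic.
Reduced Gröbner basis: {x_1 + 1, x_2 - 1}.
Label its elements g_1 = x_1 + 1, g_2 = x_2 - 1.

Reduce p = -3x_1x_2 - x_1 - 3x_2^2 - 1 modulo G:
  leading term x_1x_2: subtract (-3x_2)·g_1 from -3x_1x_2 - x_1 - 3x_2^2 - 1 → -x_1 - 3x_2^2 + 3x_2 - 1
  leading term x_1: subtract (-1)·g_1 from -x_1 - 3x_2^2 + 3x_2 - 1 → -3x_2^2 + 3x_2
  leading term x_2^2: subtract (-3x_2)·g_2 from -3x_2^2 + 3x_2 → 0
  normal form = 0.
Since the normal form is 0, p ∈ I.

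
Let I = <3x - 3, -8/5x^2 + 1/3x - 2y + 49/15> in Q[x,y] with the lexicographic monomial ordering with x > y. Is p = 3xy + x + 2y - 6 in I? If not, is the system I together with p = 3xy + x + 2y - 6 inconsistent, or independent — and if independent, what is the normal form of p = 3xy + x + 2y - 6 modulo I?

First compute the reduced Gröbner basis of I by Buchberger's algorithm.
f_1 = 3x - 3, LT = x.
f_2 = -8/5x^2 + 1/3x - 2y + 49/15, LT = x^2.

S(f_1,f_2): lcm = x^2. S = -19/24x - 5/4y + 49/24.
  leading term x: subtract (-19/72)·f_1 from -19/24x - 5/4y + 49/24 → -5/4y + 5/4
  leading term y: no divisor's leading term divides it; move -5/4y to the remainder.
  leading term 1: no divisor's leading term divides it; move 5/4 to the remainder.
  remainder -5/4y + 5/4 ≠ 0; add h_3 = -5/4y + 5/4 to the basis.

The other S-polynomials (S(f_1,h_3), S(f_2,h_3)) all reduce to 0 modulo the current basis, so we have a Gröbner basis.
Inter-reduce: drop elements whose leading term is divisible by another's, tail-reduce, and make monic.
Reduced Gröbner basis: {x - 1, y - 1}.
Label its elements g_1 = x - 1, g_2 = y - 1.

Reduce p = 3xy + x + 2y - 6 modulo G:
  leading term xy: subtract (3y)·g_1 from 3xy + x + 2y - 6 → x + 5y - 6
  leading term x: subtract (1)·g_1 from x + 5y - 6 → 5y - 5
  leading term y: subtract (5)·g_2 from 5y - 5 → 0
  normal form = 0.
Since the normal form is 0, p ∈ I.

The remainder on division by a Gröbner basis is unique — it is the normal form.

3xy + x + 2y - 6 lies in I (it reduces to 0).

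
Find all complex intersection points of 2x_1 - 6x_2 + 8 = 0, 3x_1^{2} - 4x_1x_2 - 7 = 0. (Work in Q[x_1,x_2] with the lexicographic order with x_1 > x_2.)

{(-1, 1), (21/5, 41/15)}

Compute a lex Gröbner basis by Buchberger's algorithm.
f_1 = 2x_1 - 6x_2 + 8, LT = x_1.
f_2 = 3x_1^{2} - 4x_1x_2 - 7, LT = x_1^{2}.

S(f_1,f_2): lcm = x_1^{2}. S = -\tfrac{5}{3}x_1x_2 + 4x_1 + \tfrac{7}{3}.
  leading term x_1x_2: subtract (-\tfrac{5}{6}x_2)·f_1 from -\tfrac{5}{3}x_1x_2 + 4x_1 + \tfrac{7}{3} → 4x_1 - 5x_2^{2} + \tfrac{20}{3}x_2 + \tfrac{7}{3}
  leading term x_1: subtract (2)·f_1 from 4x_1 - 5x_2^{2} + \tfrac{20}{3}x_2 + \tfrac{7}{3} → -5x_2^{2} + \tfrac{56}{3}x_2 - \tfrac{41}{3}
  leading term x_2^{2}: no divisor's leading term divides it; move -5x_2^{2} to the remainder.
  leading term x_2: no divisor's leading term divides it; move \tfrac{56}{3}x_2 to the remainder.
  leading term 1: no divisor's leading term divides it; move -\tfrac{41}{3} to the remainder.
  remainder -5x_2^{2} + \tfrac{56}{3}x_2 - \tfrac{41}{3} ≠ 0; add h_3 = -5x_2^{2} + \tfrac{56}{3}x_2 - \tfrac{41}{3} to the basis.

The other S-polynomials (S(f_1,h_3), S(f_2,h_3)) all reduce to 0 modulo the current basis, so we have a Gröbner basis.
Inter-reduce: drop elements whose leading term is divisible by another's, tail-reduce, and make monic.
Reduced Gröbner basis: {x_1 - 3x_2 + 4, x_2^{2} - \tfrac{56}{15}x_2 + \tfrac{41}{15}}.

Since the basis is lex-ordered, x_2^{2} - \tfrac{56}{15}x_2 + \tfrac{41}{15} is univariate in x_2. Its roots are {1, 41/15}. Back-substituting each root into the other basis elements fixes the other coordinates.
  x_2 = 1: the earlier basis element becomes x_1 + 1 = 0, giving x_1 = -1 — point (-1, 1).
  x_2 = 41/15: the earlier basis element becomes x_1 - \tfrac{21}{5} = 0, giving x_1 = 21/5 — point (21/5, 41/15).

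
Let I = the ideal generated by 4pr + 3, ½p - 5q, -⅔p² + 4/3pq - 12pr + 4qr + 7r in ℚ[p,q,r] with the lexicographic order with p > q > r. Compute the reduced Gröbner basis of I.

G = {p + 35/2r² + 87/4r, q + 7/4r² + 87/40r, r³ + 87/70r² - 3/70}

The reduced Gröbner basis is the canonical form of the ideal for this ordering.

f_1 = 4pr + 3, LT = pr.
f_2 = ½p - 5q, LT = p.
f_3 = -⅔p² + 4/3pq - 12pr + 4qr + 7r, LT = p².

S(f_1,f_2): lcm = pr. S = 10qr + ¾.
  reduce S modulo (f_1, f_2, f_3):
  remainder 10qr + ¾ ≠ 0; add g_4 = 10qr + ¾ to the basis.

S(f_1,f_3): lcm = p²r. S = 2pqr - 18pr² + ¾p + 6qr² + 21/2r².
  reduce S modulo (f_1, f_2, f_3, g_4):
  remainder 6q + 21/2r² + 261/20r ≠ 0; add g_5 = 6q + 21/2r² + 261/20r to the basis.

S(g_4,g_5): lcm = qr. S = -7/4r³ - 87/40r² + 3/40.
  reduce S modulo (f_1, f_2, f_3, g_4, g_5):
  remainder -7/4r³ - 87/40r² + 3/40 ≠ 0; add g_6 = -7/4r³ - 87/40r² + 3/40 to the basis.

The other S-polynomials (S(f_2,f_3), S(f_1,g_4), S(f_2,g_4), S(f_3,g_4), S(f_1,g_5), S(f_2,g_5), S(f_3,g_5), S(f_1,g_6), S(f_2,g_6), S(f_3,g_6), S(g_4,g_6), S(g_5,g_6)) all reduce to 0 modulo the current basis, so we have a Gröbner basis.
Inter-reduce: drop elements whose leading term is divisible by another's, tail-reduce, and make monic.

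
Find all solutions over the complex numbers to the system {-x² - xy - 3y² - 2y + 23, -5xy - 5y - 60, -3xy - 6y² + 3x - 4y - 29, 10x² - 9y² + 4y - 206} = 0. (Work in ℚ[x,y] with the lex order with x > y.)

{(5, -2)}

Compute a lex Gröbner basis by Buchberger's algorithm.
f_1 = -x² - xy - 3y² - 2y + 23, LT = x².
f_2 = -5xy - 5y - 60, LT = xy.
f_3 = -3xy + 3x - 6y² - 4y - 29, LT = xy.
f_4 = 10x² - 9y² + 4y - 206, LT = x².

S(f_1,f_2): lcm = x²y. S = xy² - xy - 12x + 3y³ + 2y² - 23y.
  reduce S modulo (f_1, f_2, f_3, f_4):
  remainder -12x + 3y³ + y² - 34y + 12 ≠ 0; add h_5 = -12x + 3y³ + y² - 34y + 12 to the basis.

S(f_1,f_3): lcm = x²y. S = x² - xy² - 4/3xy - 29/3x + 3y³ + 2y² - 23y.
  reduce S modulo (f_1, f_2, f_3, f_4, h_5):
  remainder 7/12y³ - 29/36y² + 301/18y + 124/3 ≠ 0; add h_6 = 7/12y³ - 29/36y² + 301/18y + 124/3 to the basis.

S(f_1,f_4): lcm = x². S = xy + 39/10y² + 8/5y - 12/5.
  reduce S modulo (f_1, f_2, f_3, f_4, h_5, h_6):
  remainder 39/10y² + ⅗y - 72/5 ≠ 0; add h_7 = 39/10y² + ⅗y - 72/5 to the basis.

S(f_2,f_3): lcm = xy. S = x - 2y² - ⅓y + 7/3.
  reduce S modulo (f_1, f_2, f_3, f_4, h_5, h_6, h_7):
  remainder -2755/273y - 5510/273 ≠ 0; add h_8 = -2755/273y - 5510/273 to the basis.

The other S-polynomials (S(f_2,f_4), S(f_3,f_4), S(f_1,h_5), S(f_2,h_5), S(f_3,h_5), S(f_4,h_5), S(f_1,h_6), S(f_2,h_6), S(f_3,h_6), S(f_4,h_6), S(h_5,h_6), S(f_1,h_7), S(f_2,h_7), S(f_3,h_7), S(f_4,h_7), S(h_5,h_7), S(h_6,h_7), S(f_1,h_8), S(f_2,h_8), S(f_3,h_8), S(f_4,h_8), S(h_5,h_8), S(h_6,h_8), S(h_7,h_8)) all reduce to 0 modulo the current basis, so we have a Gröbner basis.
Inter-reduce: drop elements whose leading term is divisible by another's, tail-reduce, and make monic.
Reduced Gröbner basis: {x - 5, y + 2}.

Since the basis is lex-ordered, y + 2 is univariate in y. Its roots are {-2}. Back-substituting each root into the other basis elements fixes the other coordinates.
  y = -2: the earlier basis element becomes x - 5 = 0, giving x = 5 — point (5, -2).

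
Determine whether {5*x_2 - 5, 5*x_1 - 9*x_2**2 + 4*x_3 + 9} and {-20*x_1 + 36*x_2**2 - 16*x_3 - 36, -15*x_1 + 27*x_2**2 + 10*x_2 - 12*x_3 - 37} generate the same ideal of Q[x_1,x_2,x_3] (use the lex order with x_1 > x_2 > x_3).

Yes, the ideals are equal.

Since reduced Gröbner bases are canonical representatives of ideals under a given ordering, it suffices to compute and compare them.
Buchberger on the first generating set:
f_1 = 5*x_2 - 5, LT = x_2.
f_2 = 5*x_1 - 9*x_2**2 + 4*x_3 + 9, LT = x_1.

The S-polynomials (S(f_1,f_2)) all reduce to 0 modulo the current basis, so we have a Gröbner basis.
Inter-reduce: drop elements whose leading term is divisible by another's, tail-reduce, and make monic.
Reduced Gröbner basis: {x_1 + 4/5*x_3, x_2 - 1}.

Buchberger on the second generating set:
h_1 = -20*x_1 + 36*x_2**2 - 16*x_3 - 36, LT = x_1.
h_2 = -15*x_1 + 27*x_2**2 + 10*x_2 - 12*x_3 - 37, LT = x_1.

S(h_1,h_2): lcm = x_1. S = 2/3*x_2 - 2/3.
  leading term x_2: no divisor's leading term divides it; move 2/3*x_2 to the remainder.
  leading term 1: no divisor's leading term divides it; move -2/3 to the remainder.
  remainder 2/3*x_2 - 2/3 ≠ 0; add k_3 = 2/3*x_2 - 2/3 to the basis.

The other S-polynomials (S(h_1,k_3), S(h_2,k_3)) all reduce to 0 modulo the current basis, so we have a Gröbner basis.
Inter-reduce: drop elements whose leading term is divisible by another's, tail-reduce, and make monic.
Reduced Gröbner basis: {x_1 + 4/5*x_3, x_2 - 1}.

Same reduced basis, so the two generating sets span the same ideal.
The same test decides containment: I ⊆ J iff every generator of I reduces to 0 modulo a Gröbner basis of J.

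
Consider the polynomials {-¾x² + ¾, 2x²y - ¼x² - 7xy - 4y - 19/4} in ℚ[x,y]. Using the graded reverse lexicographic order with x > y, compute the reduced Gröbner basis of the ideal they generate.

G = {y² - 4/9y - 5/9, x + 9/7y - 2/7}

f_1 = -¾x² + ¾, LT = x².
f_2 = 2x²y - ¼x² - 7xy - 4y - 19/4, LT = x²y.

S(f_1,f_2): lcm = x²y. S = ⅛x² + 7/2xy + y + 19/8.
  reduce S modulo (f_1, f_2):
  remainder 7/2xy + y + 5/2 ≠ 0; add g_3 = 7/2xy + y + 5/2 to the basis.

S(f_1,g_3): lcm = x²y. S = -2/7xy - 5/7x - y.
  reduce S modulo (f_1, f_2, g_3):
  remainder -5/7x - 45/49y + 10/49 ≠ 0; add g_4 = -5/7x - 45/49y + 10/49 to the basis.

S(f_2,g_4): lcm = x²y. S = -9/7xy² - ⅛x² - 45/14xy - 2y - 19/8.
  reduce S modulo (f_1, f_2, g_3, g_4):
  remainder 18/49y² - 8/49y - 10/49 ≠ 0; add g_5 = 18/49y² - 8/49y - 10/49 to the basis.

The other S-polynomials (S(f_2,g_3), S(f_1,g_4), S(g_3,g_4), S(f_1,g_5), S(f_2,g_5), S(g_3,g_5), S(g_4,g_5)) all reduce to 0 modulo the current basis, so we have a Gröbner basis.
Inter-reduce: drop elements whose leading term is divisible by another's, tail-reduce, and make monic.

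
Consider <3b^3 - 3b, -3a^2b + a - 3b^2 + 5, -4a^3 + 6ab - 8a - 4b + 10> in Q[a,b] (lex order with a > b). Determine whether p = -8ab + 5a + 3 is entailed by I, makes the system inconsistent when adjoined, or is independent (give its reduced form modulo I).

First compute the reduced Gröbner basis of I by Buchberger's algorithm.
f_1 = 3b^3 - 3b, LT = b^3.
f_2 = -3a^2b + a - 3b^2 + 5, LT = a^2b.
f_3 = -4a^3 + 6ab - 8a - 4b + 10, LT = a^3.

S(f_1,f_2): lcm = a^2b^3. S = -a^2b + 1/3ab^2 - b^4 + 5/3b^2.
  leading term a^2b: subtract (1/3)·f_2 from -a^2b + 1/3ab^2 - b^4 + 5/3b^2 → 1/3ab^2 - 1/3a - b^4 + 8/3b^2 - 5/3
  leading term ab^2: no divisor's leading term divides it; move 1/3ab^2 to the remainder.
  leading term a: no divisor's leading term divides it; move -1/3a to the remainder.
  leading term b^4: subtract (-1/3b)·f_1 from -b^4 + 8/3b^2 - 5/3 → 5/3b^2 - 5/3
  leading term b^2: no divisor's leading term divides it; move 5/3b^2 to the remainder.
  leading term 1: no divisor's leading term divides it; move -5/3 to the remainder.
  remainder 1/3ab^2 - 1/3a + 5/3b^2 - 5/3 ≠ 0; add h_4 = 1/3ab^2 - 1/3a + 5/3b^2 - 5/3 to the basis.

S(f_2,f_3): lcm = a^3b. S = -1/3a^2 + 5/2ab^2 - 2ab - 5/3a - b^2 + 5/2b.
  leading term a^2: no divisor's leading term divides it; move -1/3a^2 to the remainder.
  leading term ab^2: subtract (15/2)·h_4 from 5/2ab^2 - 2ab - 5/3a - b^2 + 5/2b → -2ab + 5/6a - 27/2b^2 + 5/2b + 25/2
  leading term ab: no divisor's leading term divides it; move -2ab to the remainder.
  leading term a: no divisor's leading term divides it; move 5/6a to the remainder.
  leading term b^2: no divisor's leading term divides it; move -27/2b^2 to the remainder.
  leading term b: no divisor's leading term divides it; move 5/2b to the remainder.
  leading term 1: no divisor's leading term divides it; move 25/2 to the remainder.
  remainder -1/3a^2 - 2ab + 5/6a - 27/2b^2 + 5/2b + 25/2 ≠ 0; add h_5 = -1/3a^2 - 2ab + 5/6a - 27/2b^2 + 5/2b + 25/2 to the basis.

S(f_2,h_4): lcm = a^2b^2. S = a^2 - 5ab^2 - 1/3ab + 5a + b^3 - 5/3b.
  leading term a^2: subtract (-3)·h_5 from a^2 - 5ab^2 - 1/3ab + 5a + b^3 - 5/3b → -5ab^2 - 19/3ab + 15/2a + b^3 - 81/2b^2 + 35/6b + 75/2
  leading term ab^2: subtract (-15)·h_4 from -5ab^2 - 19/3ab + 15/2a + b^3 - 81/2b^2 + 35/6b + 75/2 → -19/3ab + 5/2a + b^3 - 31/2b^2 + 35/6b + 25/2
  leading term ab: no divisor's leading term divides it; move -19/3ab to the remainder.
  leading term a: no divisor's leading term divides it; move 5/2a to the remainder.
  leading term b^3: subtract (1/3)·f_1 from b^3 - 31/2b^2 + 35/6b + 25/2 → -31/2b^2 + 41/6b + 25/2
  leading term b^2: no divisor's leading term divides it; move -31/2b^2 to the remainder.
  leading term b: no divisor's leading term divides it; move 41/6b to the remainder.
  leading term 1: no divisor's leading term divides it; move 25/2 to the remainder.
  remainder -19/3ab + 5/2a - 31/2b^2 + 41/6b + 25/2 ≠ 0; add h_6 = -19/3ab + 5/2a - 31/2b^2 + 41/6b + 25/2 to the basis.

S(f_3,h_4): lcm = a^3b^2. S = a^3 - 5a^2b^2 + 5a^2 - 3/2ab^3 + 2ab^2 + b^3 - 5/2b^2.
  leading term a^3: subtract (-1/4)·f_3 from a^3 - 5a^2b^2 + 5a^2 - 3/2ab^3 + 2ab^2 + b^3 - 5/2b^2 → -5a^2b^2 + 5a^2 - 3/2ab^3 + 2ab^2 + 3/2ab - 2a + b^3 - 5/2b^2 - b + 5/2
  leading term a^2b^2: subtract (5/3b)·f_2 from -5a^2b^2 + 5a^2 - 3/2ab^3 + 2ab^2 + 3/2ab - 2a + b^3 - 5/2b^2 - b + 5/2 → 5a^2 - 3/2ab^3 + 2ab^2 - 1/6ab - 2a + 6b^3 - 5/2b^2 - 28/3b + 5/2
  leading term a^2: subtract (-15)·h_5 from 5a^2 - 3/2ab^3 + 2ab^2 - 1/6ab - 2a + 6b^3 - 5/2b^2 - 28/3b + 5/2 → -3/2ab^3 + 2ab^2 - 181/6ab + 21/2a + 6b^3 - 205b^2 + 169/6b + 190
  leading term ab^3: subtract (-1/2a)·f_1 from -3/2ab^3 + 2ab^2 - 181/6ab + 21/2a + 6b^3 - 205b^2 + 169/6b + 190 → 2ab^2 - 95/3ab + 21/2a + 6b^3 - 205b^2 + 169/6b + 190
  leading term ab^2: subtract (6)·h_4 from 2ab^2 - 95/3ab + 21/2a + 6b^3 - 205b^2 + 169/6b + 190 → -95/3ab + 25/2a + 6b^3 - 215b^2 + 169/6b + 200
  leading term ab: subtract (5)·h_6 from -95/3ab + 25/2a + 6b^3 - 215b^2 + 169/6b + 200 → 6b^3 - 275/2b^2 - 6b + 275/2
  leading term b^3: subtract (2)·f_1 from 6b^3 - 275/2b^2 - 6b + 275/2 → -275/2b^2 + 275/2
  leading term b^2: no divisor's leading term divides it; move -275/2b^2 to the remainder.
  leading term 1: no divisor's leading term divides it; move 275/2 to the remainder.
  remainder -275/2b^2 + 275/2 ≠ 0; add h_7 = -275/2b^2 + 275/2 to the basis.

S(f_2,h_5): lcm = a^2b. S = -6ab^2 + 5/2ab - 1/3a - 81/2b^3 + 17/2b^2 + 75/2b - 5/3.
  leading term ab^2: subtract (-18)·h_4 from -6ab^2 + 5/2ab - 1/3a - 81/2b^3 + 17/2b^2 + 75/2b - 5/3 → 5/2ab - 19/3a - 81/2b^3 + 77/2b^2 + 75/2b - 95/3
  leading term ab: subtract (-15/38)·h_6 from 5/2ab - 19/3a - 81/2b^3 + 77/2b^2 + 75/2b - 95/3 → -1219/228a - 81/2b^3 + 2461/76b^2 + 3055/76b - 6095/228
  leading term a: no divisor's leading term divides it; move -1219/228a to the remainder.
  leading term b^3: subtract (-27/2)·f_1 from -81/2b^3 + 2461/76b^2 + 3055/76b - 6095/228 → 2461/76b^2 - 23/76b - 6095/228
  leading term b^2: subtract (-2461/10450)·h_7 from 2461/76b^2 - 23/76b - 6095/228 → -23/76b + 322/57
  leading term b: no divisor's leading term divides it; move -23/76b to the remainder.
  leading term 1: no divisor's leading term divides it; move 322/57 to the remainder.
  remainder -1219/228a - 23/76b + 322/57 ≠ 0; add h_8 = -1219/228a - 23/76b + 322/57 to the basis.

S(f_3,h_5): lcm = a^3. S = -6a^2b + 5/2a^2 - 81/2ab^2 + 6ab + 79/2a + b - 5/2.
  leading term a^2b: subtract (2)·f_2 from -6a^2b + 5/2a^2 - 81/2ab^2 + 6ab + 79/2a + b - 5/2 → 5/2a^2 - 81/2ab^2 + 6ab + 75/2a + 6b^2 + b - 25/2
  leading term a^2: subtract (-15/2)·h_5 from 5/2a^2 - 81/2ab^2 + 6ab + 75/2a + 6b^2 + b - 25/2 → -81/2ab^2 - 9ab + 175/4a - 381/4b^2 + 79/4b + 325/4
  leading term ab^2: subtract (-243/2)·h_4 from -81/2ab^2 - 9ab + 175/4a - 381/4b^2 + 79/4b + 325/4 → -9ab + 13/4a + 429/4b^2 + 79/4b - 485/4
  leading term ab: subtract (27/19)·h_6 from -9ab + 13/4a + 429/4b^2 + 79/4b - 485/4 → -23/76a + 9825/76b^2 + 763/76b - 10565/76
  leading term a: subtract (3/53)·h_8 from -23/76a + 9825/76b^2 + 763/76b - 10565/76 → 9825/76b^2 + 533/53b - 561233/4028
  leading term b^2: subtract (-393/418)·h_7 from 9825/76b^2 + 533/53b - 561233/4028 → 533/53b - 533/53
  leading term b: no divisor's leading term divides it; move 533/53b to the remainder.
  leading term 1: no divisor's leading term divides it; move -533/53 to the remainder.
  remainder 533/53b - 533/53 ≠ 0; add h_9 = 533/53b - 533/53 to the basis.

The other S-polynomials (S(f_1,f_3), S(f_1,h_4), S(f_1,h_5), S(h_4,h_5), S(f_1,h_6), S(f_2,h_6), S(f_3,h_6), S(h_4,h_6), S(h_5,h_6), S(f_1,h_7), S(f_2,h_7), S(f_3,h_7), S(h_4,h_7), S(h_5,h_7), S(h_6,h_7), S(f_1,h_8), S(f_2,h_8), S(f_3,h_8), S(h_4,h_8), S(h_5,h_8), S(h_6,h_8), S(h_7,h_8), S(f_1,h_9), S(f_2,h_9), S(f_3,h_9), S(h_4,h_9), S(h_5,h_9), S(h_6,h_9), S(h_7,h_9), S(h_8,h_9)) all reduce to 0 modulo the current basis, so we have a Gröbner basis.
Inter-reduce: drop elements whose leading term is divisible by another's, tail-reduce, and make monic.
Reduced Gröbner basis: {a - 1, b - 1}.
Label its elements g_1 = a - 1, g_2 = b - 1.

Reduce p = -8ab + 5a + 3 modulo G:
  leading term ab: subtract (-8b)·g_1 from -8ab + 5a + 3 → 5a - 8b + 3
  leading term a: subtract (5)·g_1 from 5a - 8b + 3 → -8b + 8
  leading term b: subtract (-8)·g_2 from -8b + 8 → 0
  normal form = 0.
Since the normal form is 0, p ∈ I.

The remainder on division by a Gröbner basis is unique — it is the normal form.

-8ab + 5a + 3 lies in I (it reduces to 0).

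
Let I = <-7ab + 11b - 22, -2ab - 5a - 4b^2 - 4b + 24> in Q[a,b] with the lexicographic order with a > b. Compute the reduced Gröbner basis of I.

f_1 = -7ab + 11b - 22, LT = ab.
f_2 = -2ab - 5a - 4b^2 - 4b + 24, LT = ab.

S(f_1,f_2): lcm = ab. S = -5/2a - 2b^2 - 25/7b + 106/7.
  leading term a: no divisor's leading term divides it; move -5/2a to the remainder.
  leading term b^2: no divisor's leading term divides it; move -2b^2 to the remainder.
  leading term b: no divisor's leading term divides it; move -25/7b to the remainder.
  leading term 1: no divisor's leading term divides it; move 106/7 to the remainder.
  remainder -5/2a - 2b^2 - 25/7b + 106/7 ≠ 0; add g_3 = -5/2a - 2b^2 - 25/7b + 106/7 to the basis.

S(f_1,g_3): lcm = ab. S = -4/5b^3 - 10/7b^2 + 157/35b + 22/7.
  leading term b^3: no divisor's leading term divides it; move -4/5b^3 to the remainder.
  leading term b^2: no divisor's leading term divides it; move -10/7b^2 to the remainder.
  leading term b: no divisor's leading term divides it; move 157/35b to the remainder.
  leading term 1: no divisor's leading term divides it; move 22/7 to the remainder.
  remainder -4/5b^3 - 10/7b^2 + 157/35b + 22/7 ≠ 0; add g_4 = -4/5b^3 - 10/7b^2 + 157/35b + 22/7 to the basis.

The other S-polynomials (S(f_2,g_3), S(f_1,g_4), S(f_2,g_4), S(g_3,g_4)) all reduce to 0 modulo the current basis, so we have a Gröbner basis.
Inter-reduce: drop elements whose leading term is divisible by another's, tail-reduce, and make monic.

G = {a + 4/5b^2 + 10/7b - 212/35, b^3 + 25/14b^2 - 157/28b - 55/14}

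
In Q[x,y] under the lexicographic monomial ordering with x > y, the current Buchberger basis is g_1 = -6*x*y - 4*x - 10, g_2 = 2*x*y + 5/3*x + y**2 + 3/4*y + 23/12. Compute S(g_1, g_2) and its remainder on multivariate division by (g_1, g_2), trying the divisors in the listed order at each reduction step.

lcm(LM(g_1), LM(g_2)) = x*y.
S = (lcm/LT(g_1))·g_1 − (lcm/LT(g_2))·g_2 = -1/6*x - 1/2*y**2 - 3/8*y + 17/24.
Reduce S modulo (g_1, g_2) in that order:
  leading term x: no divisor's leading term divides it; move -1/6*x to the remainder.
  leading term y**2: no divisor's leading term divides it; move -1/2*y**2 to the remainder.
  leading term y: no divisor's leading term divides it; move -3/8*y to the remainder.
  leading term 1: no divisor's leading term divides it; move 17/24 to the remainder.
The remainder -1/6*x - 1/2*y**2 - 3/8*y + 17/24 is nonzero, so it would be added as the next basis element.

S(g_1, g_2) = -1/6*x - 1/2*y**2 - 3/8*y + 17/24; remainder on division = -1/6*x - 1/2*y**2 - 3/8*y + 17/24.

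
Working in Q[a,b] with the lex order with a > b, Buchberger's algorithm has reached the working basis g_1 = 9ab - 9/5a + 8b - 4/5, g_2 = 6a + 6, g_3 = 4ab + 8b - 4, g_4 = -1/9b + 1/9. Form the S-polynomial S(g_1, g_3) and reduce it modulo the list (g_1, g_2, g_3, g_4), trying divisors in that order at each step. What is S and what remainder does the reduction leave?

S(g_1, g_3) = -1/5a - 10/9b + 41/45; remainder on division = 0.

lcm(LM(g_1), LM(g_3)) = ab.
S = (lcm/LT(g_1))·g_1 − (lcm/LT(g_3))·g_3 = -1/5a - 10/9b + 41/45.
Reduce S modulo (g_1, g_2, g_3, g_4) in that order:
  leading term a: subtract (-1/30)·g_2 from -1/5a - 10/9b + 41/45 → -10/9b + 10/9
  leading term b: subtract (10)·g_4 from -10/9b + 10/9 → 0
The remainder is 0, so this S-polynomial contributes no new basis element.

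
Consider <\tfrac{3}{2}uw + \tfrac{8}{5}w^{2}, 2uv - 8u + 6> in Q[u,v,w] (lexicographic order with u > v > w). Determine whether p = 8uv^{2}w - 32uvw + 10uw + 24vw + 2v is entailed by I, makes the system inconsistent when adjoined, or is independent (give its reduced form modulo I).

First compute the reduced Gröbner basis of I by Buchberger's algorithm.
f_1 = \tfrac{3}{2}uw + \tfrac{8}{5}w^{2}, LT = uw.
f_2 = 2uv - 8u + 6, LT = uv.

S(f_1,f_2): lcm = uvw. S = 4uw + \tfrac{16}{15}vw^{2} - 3w.
  leading term uw: subtract (\tfrac{8}{3})·f_1 from 4uw + \tfrac{16}{15}vw^{2} - 3w → \tfrac{16}{15}vw^{2} - \tfrac{64}{15}w^{2} - 3w
  leading term vw^{2}: no divisor's leading term divides it; move \tfrac{16}{15}vw^{2} to the remainder.
  leading term w^{2}: no divisor's leading term divides it; move -\tfrac{64}{15}w^{2} to the remainder.
  leading term w: no divisor's leading term divides it; move -3w to the remainder.
  remainder \tfrac{16}{15}vw^{2} - \tfrac{64}{15}w^{2} - 3w ≠ 0; add h_3 = \tfrac{16}{15}vw^{2} - \tfrac{64}{15}w^{2} - 3w to the basis.

The other S-polynomials (S(f_1,h_3), S(f_2,h_3)) all reduce to 0 modulo the current basis, so we have a Gröbner basis.
Inter-reduce: drop elements whose leading term is divisible by another's, tail-reduce, and make monic.
Reduced Gröbner basis: {uv - 4u + 3, uw + \tfrac{16}{15}w^{2}, vw^{2} - 4w^{2} - \tfrac{45}{16}w}.
Label its elements g_1 = uv - 4u + 3, g_2 = uw + \tfrac{16}{15}w^{2}, g_3 = vw^{2} - 4w^{2} - \tfrac{45}{16}w.

Reduce p = 8uv^{2}w - 32uvw + 10uw + 24vw + 2v modulo G:
  leading term uv^{2}w: subtract (8vw)·g_1 from 8uv^{2}w - 32uvw + 10uw + 24vw + 2v → 10uw + 2v
  leading term uw: subtract (10)·g_2 from 10uw + 2v → 2v - \tfrac{32}{3}w^{2}
  leading term v: no divisor's leading term divides it; move 2v to the remainder.
  leading term w^{2}: no divisor's leading term divides it; move -\tfrac{32}{3}w^{2} to the remainder.
  normal form = 2v - \tfrac{32}{3}w^{2}.
The normal form is nonzero, so p ∉ I. Since p minus its normal form lies in I, I + (p) = I + (r) where r = 2v - \tfrac{32}{3}w^{2}; decide whether this ideal is the whole ring.
Run Buchberger on G together with r (pairs among the g_i already reduce to 0 since G is a Gröbner basis):
g_1 = uv - 4u + 3, LT = uv.
g_2 = uw + \tfrac{16}{15}w^{2}, LT = uw.
g_3 = vw^{2} - 4w^{2} - \tfrac{45}{16}w, LT = vw^{2}.
r = 2v - \tfrac{32}{3}w^{2}, LT = v.

S(g_1,r): lcm = uv. S = \tfrac{16}{3}uw^{2} - 4u + 3.
  leading term uw^{2}: subtract (\tfrac{16}{3}w)·g_2 from \tfrac{16}{3}uw^{2} - 4u + 3 → -4u - \tfrac{256}{45}w^{3} + 3
  leading term u: no divisor's leading term divides it; move -4u to the remainder.
  leading term w^{3}: no divisor's leading term divides it; move -\tfrac{256}{45}w^{3} to the remainder.
  leading term 1: no divisor's leading term divides it; move 3 to the remainder.
  remainder -4u - \tfrac{256}{45}w^{3} + 3 ≠ 0; add m_5 = -4u - \tfrac{256}{45}w^{3} + 3 to the basis.

S(g_3,r): lcm = vw^{2}. S = \tfrac{16}{3}w^{4} - 4w^{2} - \tfrac{45}{16}w.
  leading term w^{4}: no divisor's leading term divides it; move \tfrac{16}{3}w^{4} to the remainder.
  leading term w^{2}: no divisor's leading term divides it; move -4w^{2} to the remainder.
  leading term w: no divisor's leading term divides it; move -\tfrac{45}{16}w to the remainder.
  remainder \tfrac{16}{3}w^{4} - 4w^{2} - \tfrac{45}{16}w ≠ 0; add m_6 = \tfrac{16}{3}w^{4} - 4w^{2} - \tfrac{45}{16}w to the basis.

The other S-polynomials (S(g_1,g_2), S(g_1,g_3), S(g_2,g_3), S(g_2,r), S(g_1,m_5), S(g_2,m_5), S(g_3,m_5), S(r,m_5), S(g_1,m_6), S(g_2,m_6), S(g_3,m_6), S(r,m_6), S(m_5,m_6)) all reduce to 0 modulo the current basis, so we have a Gröbner basis.
Inter-reduce: drop elements whose leading term is divisible by another's, tail-reduce, and make monic.
Reduced Gröbner basis: {u + \tfrac{64}{45}w^{3} - \tfrac{3}{4}, v - \tfrac{16}{3}w^{2}, w^{4} - \tfrac{3}{4}w^{2} - \tfrac{135}{256}w}.
The reduced Gröbner basis of I + (p) is {u + \tfrac{64}{45}w^{3} - \tfrac{3}{4}, v - \tfrac{16}{3}w^{2}, w^{4} - \tfrac{3}{4}w^{2} - \tfrac{135}{256}w} ≠ {1}, a proper ideal, so the enlarged system stays consistent: p is independent of I, with normal form 2v - \tfrac{32}{3}w^{2}.

Ideal membership is decidable via reduction modulo a Gröbner basis.

8uv^{2}w - 32uvw + 10uw + 24vw + 2v is independent of I; its normal form modulo I is 2v - \tfrac{32}{3}w^{2}.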